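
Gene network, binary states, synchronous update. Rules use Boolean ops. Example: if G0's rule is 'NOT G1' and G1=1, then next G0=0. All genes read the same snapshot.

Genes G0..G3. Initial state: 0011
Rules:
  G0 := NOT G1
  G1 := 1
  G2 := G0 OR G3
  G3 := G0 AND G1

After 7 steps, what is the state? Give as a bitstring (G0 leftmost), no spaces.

Step 1: G0=NOT G1=NOT 0=1 G1=1(const) G2=G0|G3=0|1=1 G3=G0&G1=0&0=0 -> 1110
Step 2: G0=NOT G1=NOT 1=0 G1=1(const) G2=G0|G3=1|0=1 G3=G0&G1=1&1=1 -> 0111
Step 3: G0=NOT G1=NOT 1=0 G1=1(const) G2=G0|G3=0|1=1 G3=G0&G1=0&1=0 -> 0110
Step 4: G0=NOT G1=NOT 1=0 G1=1(const) G2=G0|G3=0|0=0 G3=G0&G1=0&1=0 -> 0100
Step 5: G0=NOT G1=NOT 1=0 G1=1(const) G2=G0|G3=0|0=0 G3=G0&G1=0&1=0 -> 0100
Step 6: G0=NOT G1=NOT 1=0 G1=1(const) G2=G0|G3=0|0=0 G3=G0&G1=0&1=0 -> 0100
Step 7: G0=NOT G1=NOT 1=0 G1=1(const) G2=G0|G3=0|0=0 G3=G0&G1=0&1=0 -> 0100

0100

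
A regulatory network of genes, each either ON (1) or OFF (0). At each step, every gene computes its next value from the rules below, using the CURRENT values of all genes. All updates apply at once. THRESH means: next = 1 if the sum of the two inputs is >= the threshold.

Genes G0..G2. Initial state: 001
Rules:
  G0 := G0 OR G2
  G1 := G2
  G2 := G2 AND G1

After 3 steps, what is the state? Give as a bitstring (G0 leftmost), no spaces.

Step 1: G0=G0|G2=0|1=1 G1=G2=1 G2=G2&G1=1&0=0 -> 110
Step 2: G0=G0|G2=1|0=1 G1=G2=0 G2=G2&G1=0&1=0 -> 100
Step 3: G0=G0|G2=1|0=1 G1=G2=0 G2=G2&G1=0&0=0 -> 100

100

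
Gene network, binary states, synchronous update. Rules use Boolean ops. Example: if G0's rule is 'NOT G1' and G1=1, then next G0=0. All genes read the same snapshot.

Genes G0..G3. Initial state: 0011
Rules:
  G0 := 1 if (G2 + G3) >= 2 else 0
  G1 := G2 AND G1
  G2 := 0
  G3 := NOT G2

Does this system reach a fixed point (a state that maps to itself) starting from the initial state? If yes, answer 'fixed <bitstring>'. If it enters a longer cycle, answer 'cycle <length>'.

Step 0: 0011
Step 1: G0=(1+1>=2)=1 G1=G2&G1=1&0=0 G2=0(const) G3=NOT G2=NOT 1=0 -> 1000
Step 2: G0=(0+0>=2)=0 G1=G2&G1=0&0=0 G2=0(const) G3=NOT G2=NOT 0=1 -> 0001
Step 3: G0=(0+1>=2)=0 G1=G2&G1=0&0=0 G2=0(const) G3=NOT G2=NOT 0=1 -> 0001
Fixed point reached at step 2: 0001

Answer: fixed 0001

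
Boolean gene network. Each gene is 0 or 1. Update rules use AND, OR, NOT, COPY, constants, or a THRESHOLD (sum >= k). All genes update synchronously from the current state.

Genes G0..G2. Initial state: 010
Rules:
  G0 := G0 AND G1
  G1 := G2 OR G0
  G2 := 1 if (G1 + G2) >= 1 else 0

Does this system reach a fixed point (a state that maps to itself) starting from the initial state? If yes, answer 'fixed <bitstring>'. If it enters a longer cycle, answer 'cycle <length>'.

Step 0: 010
Step 1: G0=G0&G1=0&1=0 G1=G2|G0=0|0=0 G2=(1+0>=1)=1 -> 001
Step 2: G0=G0&G1=0&0=0 G1=G2|G0=1|0=1 G2=(0+1>=1)=1 -> 011
Step 3: G0=G0&G1=0&1=0 G1=G2|G0=1|0=1 G2=(1+1>=1)=1 -> 011
Fixed point reached at step 2: 011

Answer: fixed 011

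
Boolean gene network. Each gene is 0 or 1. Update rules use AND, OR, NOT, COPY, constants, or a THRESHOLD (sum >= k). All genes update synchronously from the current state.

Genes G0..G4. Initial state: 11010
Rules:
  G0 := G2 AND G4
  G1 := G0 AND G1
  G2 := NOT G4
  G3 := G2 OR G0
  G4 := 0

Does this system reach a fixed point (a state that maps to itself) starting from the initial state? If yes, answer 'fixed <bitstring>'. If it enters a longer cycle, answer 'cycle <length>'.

Step 0: 11010
Step 1: G0=G2&G4=0&0=0 G1=G0&G1=1&1=1 G2=NOT G4=NOT 0=1 G3=G2|G0=0|1=1 G4=0(const) -> 01110
Step 2: G0=G2&G4=1&0=0 G1=G0&G1=0&1=0 G2=NOT G4=NOT 0=1 G3=G2|G0=1|0=1 G4=0(const) -> 00110
Step 3: G0=G2&G4=1&0=0 G1=G0&G1=0&0=0 G2=NOT G4=NOT 0=1 G3=G2|G0=1|0=1 G4=0(const) -> 00110
Fixed point reached at step 2: 00110

Answer: fixed 00110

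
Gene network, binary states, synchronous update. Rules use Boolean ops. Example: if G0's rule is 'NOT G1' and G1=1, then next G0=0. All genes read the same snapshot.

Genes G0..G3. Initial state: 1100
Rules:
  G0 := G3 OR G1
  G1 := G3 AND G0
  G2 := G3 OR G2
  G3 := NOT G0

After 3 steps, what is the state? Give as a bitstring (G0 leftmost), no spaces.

Step 1: G0=G3|G1=0|1=1 G1=G3&G0=0&1=0 G2=G3|G2=0|0=0 G3=NOT G0=NOT 1=0 -> 1000
Step 2: G0=G3|G1=0|0=0 G1=G3&G0=0&1=0 G2=G3|G2=0|0=0 G3=NOT G0=NOT 1=0 -> 0000
Step 3: G0=G3|G1=0|0=0 G1=G3&G0=0&0=0 G2=G3|G2=0|0=0 G3=NOT G0=NOT 0=1 -> 0001

0001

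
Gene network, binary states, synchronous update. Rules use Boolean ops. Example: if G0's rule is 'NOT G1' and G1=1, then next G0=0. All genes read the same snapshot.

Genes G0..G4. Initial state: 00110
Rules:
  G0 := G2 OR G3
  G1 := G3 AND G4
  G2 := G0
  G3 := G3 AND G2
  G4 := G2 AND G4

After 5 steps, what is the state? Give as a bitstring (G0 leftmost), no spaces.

Step 1: G0=G2|G3=1|1=1 G1=G3&G4=1&0=0 G2=G0=0 G3=G3&G2=1&1=1 G4=G2&G4=1&0=0 -> 10010
Step 2: G0=G2|G3=0|1=1 G1=G3&G4=1&0=0 G2=G0=1 G3=G3&G2=1&0=0 G4=G2&G4=0&0=0 -> 10100
Step 3: G0=G2|G3=1|0=1 G1=G3&G4=0&0=0 G2=G0=1 G3=G3&G2=0&1=0 G4=G2&G4=1&0=0 -> 10100
Step 4: G0=G2|G3=1|0=1 G1=G3&G4=0&0=0 G2=G0=1 G3=G3&G2=0&1=0 G4=G2&G4=1&0=0 -> 10100
Step 5: G0=G2|G3=1|0=1 G1=G3&G4=0&0=0 G2=G0=1 G3=G3&G2=0&1=0 G4=G2&G4=1&0=0 -> 10100

10100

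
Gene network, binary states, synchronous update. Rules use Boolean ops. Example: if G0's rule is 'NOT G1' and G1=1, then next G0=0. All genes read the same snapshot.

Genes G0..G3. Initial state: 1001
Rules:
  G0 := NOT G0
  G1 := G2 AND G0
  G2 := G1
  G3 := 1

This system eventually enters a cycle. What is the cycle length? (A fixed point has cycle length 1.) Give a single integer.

Answer: 2

Derivation:
Step 0: 1001
Step 1: G0=NOT G0=NOT 1=0 G1=G2&G0=0&1=0 G2=G1=0 G3=1(const) -> 0001
Step 2: G0=NOT G0=NOT 0=1 G1=G2&G0=0&0=0 G2=G1=0 G3=1(const) -> 1001
State from step 2 equals state from step 0 -> cycle length 2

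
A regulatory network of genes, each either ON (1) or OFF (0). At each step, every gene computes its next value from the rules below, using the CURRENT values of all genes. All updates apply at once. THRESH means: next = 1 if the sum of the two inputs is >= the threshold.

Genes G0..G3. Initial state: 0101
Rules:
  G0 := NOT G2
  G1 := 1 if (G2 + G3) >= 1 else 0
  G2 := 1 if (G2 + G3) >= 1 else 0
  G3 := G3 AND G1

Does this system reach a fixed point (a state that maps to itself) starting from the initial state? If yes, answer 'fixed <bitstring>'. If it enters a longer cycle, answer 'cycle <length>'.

Step 0: 0101
Step 1: G0=NOT G2=NOT 0=1 G1=(0+1>=1)=1 G2=(0+1>=1)=1 G3=G3&G1=1&1=1 -> 1111
Step 2: G0=NOT G2=NOT 1=0 G1=(1+1>=1)=1 G2=(1+1>=1)=1 G3=G3&G1=1&1=1 -> 0111
Step 3: G0=NOT G2=NOT 1=0 G1=(1+1>=1)=1 G2=(1+1>=1)=1 G3=G3&G1=1&1=1 -> 0111
Fixed point reached at step 2: 0111

Answer: fixed 0111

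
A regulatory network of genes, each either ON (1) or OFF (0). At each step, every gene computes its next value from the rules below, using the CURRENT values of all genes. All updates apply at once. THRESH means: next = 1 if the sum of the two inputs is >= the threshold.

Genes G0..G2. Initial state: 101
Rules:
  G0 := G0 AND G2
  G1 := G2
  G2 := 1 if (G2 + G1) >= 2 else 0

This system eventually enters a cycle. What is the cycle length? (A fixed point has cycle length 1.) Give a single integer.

Step 0: 101
Step 1: G0=G0&G2=1&1=1 G1=G2=1 G2=(1+0>=2)=0 -> 110
Step 2: G0=G0&G2=1&0=0 G1=G2=0 G2=(0+1>=2)=0 -> 000
Step 3: G0=G0&G2=0&0=0 G1=G2=0 G2=(0+0>=2)=0 -> 000
State from step 3 equals state from step 2 -> cycle length 1

Answer: 1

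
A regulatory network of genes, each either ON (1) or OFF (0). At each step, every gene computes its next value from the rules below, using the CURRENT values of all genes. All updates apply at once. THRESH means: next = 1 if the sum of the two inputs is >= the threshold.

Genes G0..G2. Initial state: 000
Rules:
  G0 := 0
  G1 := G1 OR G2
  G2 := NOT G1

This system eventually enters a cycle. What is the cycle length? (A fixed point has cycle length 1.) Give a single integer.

Answer: 1

Derivation:
Step 0: 000
Step 1: G0=0(const) G1=G1|G2=0|0=0 G2=NOT G1=NOT 0=1 -> 001
Step 2: G0=0(const) G1=G1|G2=0|1=1 G2=NOT G1=NOT 0=1 -> 011
Step 3: G0=0(const) G1=G1|G2=1|1=1 G2=NOT G1=NOT 1=0 -> 010
Step 4: G0=0(const) G1=G1|G2=1|0=1 G2=NOT G1=NOT 1=0 -> 010
State from step 4 equals state from step 3 -> cycle length 1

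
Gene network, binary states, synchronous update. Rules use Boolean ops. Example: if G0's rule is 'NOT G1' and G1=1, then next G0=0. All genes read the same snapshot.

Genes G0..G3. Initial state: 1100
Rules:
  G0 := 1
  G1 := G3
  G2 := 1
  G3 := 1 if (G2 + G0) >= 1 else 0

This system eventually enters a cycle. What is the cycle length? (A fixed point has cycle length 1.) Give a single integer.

Step 0: 1100
Step 1: G0=1(const) G1=G3=0 G2=1(const) G3=(0+1>=1)=1 -> 1011
Step 2: G0=1(const) G1=G3=1 G2=1(const) G3=(1+1>=1)=1 -> 1111
Step 3: G0=1(const) G1=G3=1 G2=1(const) G3=(1+1>=1)=1 -> 1111
State from step 3 equals state from step 2 -> cycle length 1

Answer: 1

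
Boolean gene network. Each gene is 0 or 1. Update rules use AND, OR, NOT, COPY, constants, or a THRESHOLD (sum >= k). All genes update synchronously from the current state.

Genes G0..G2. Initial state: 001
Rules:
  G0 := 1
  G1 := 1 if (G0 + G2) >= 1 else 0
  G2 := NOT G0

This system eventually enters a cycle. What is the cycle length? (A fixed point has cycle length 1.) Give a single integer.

Answer: 1

Derivation:
Step 0: 001
Step 1: G0=1(const) G1=(0+1>=1)=1 G2=NOT G0=NOT 0=1 -> 111
Step 2: G0=1(const) G1=(1+1>=1)=1 G2=NOT G0=NOT 1=0 -> 110
Step 3: G0=1(const) G1=(1+0>=1)=1 G2=NOT G0=NOT 1=0 -> 110
State from step 3 equals state from step 2 -> cycle length 1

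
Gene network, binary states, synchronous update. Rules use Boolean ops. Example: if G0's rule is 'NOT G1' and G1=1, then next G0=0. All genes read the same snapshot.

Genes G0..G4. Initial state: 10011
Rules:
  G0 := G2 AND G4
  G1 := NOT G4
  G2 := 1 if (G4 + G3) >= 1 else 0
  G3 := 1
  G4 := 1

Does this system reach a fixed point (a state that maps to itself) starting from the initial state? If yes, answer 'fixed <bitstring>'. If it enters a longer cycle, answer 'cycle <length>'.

Answer: fixed 10111

Derivation:
Step 0: 10011
Step 1: G0=G2&G4=0&1=0 G1=NOT G4=NOT 1=0 G2=(1+1>=1)=1 G3=1(const) G4=1(const) -> 00111
Step 2: G0=G2&G4=1&1=1 G1=NOT G4=NOT 1=0 G2=(1+1>=1)=1 G3=1(const) G4=1(const) -> 10111
Step 3: G0=G2&G4=1&1=1 G1=NOT G4=NOT 1=0 G2=(1+1>=1)=1 G3=1(const) G4=1(const) -> 10111
Fixed point reached at step 2: 10111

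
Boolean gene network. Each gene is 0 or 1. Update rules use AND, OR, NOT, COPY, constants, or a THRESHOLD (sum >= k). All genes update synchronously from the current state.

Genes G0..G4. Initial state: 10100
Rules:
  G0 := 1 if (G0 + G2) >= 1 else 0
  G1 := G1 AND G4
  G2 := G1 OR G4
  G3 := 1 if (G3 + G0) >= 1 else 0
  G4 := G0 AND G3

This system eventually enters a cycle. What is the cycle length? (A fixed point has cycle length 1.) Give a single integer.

Step 0: 10100
Step 1: G0=(1+1>=1)=1 G1=G1&G4=0&0=0 G2=G1|G4=0|0=0 G3=(0+1>=1)=1 G4=G0&G3=1&0=0 -> 10010
Step 2: G0=(1+0>=1)=1 G1=G1&G4=0&0=0 G2=G1|G4=0|0=0 G3=(1+1>=1)=1 G4=G0&G3=1&1=1 -> 10011
Step 3: G0=(1+0>=1)=1 G1=G1&G4=0&1=0 G2=G1|G4=0|1=1 G3=(1+1>=1)=1 G4=G0&G3=1&1=1 -> 10111
Step 4: G0=(1+1>=1)=1 G1=G1&G4=0&1=0 G2=G1|G4=0|1=1 G3=(1+1>=1)=1 G4=G0&G3=1&1=1 -> 10111
State from step 4 equals state from step 3 -> cycle length 1

Answer: 1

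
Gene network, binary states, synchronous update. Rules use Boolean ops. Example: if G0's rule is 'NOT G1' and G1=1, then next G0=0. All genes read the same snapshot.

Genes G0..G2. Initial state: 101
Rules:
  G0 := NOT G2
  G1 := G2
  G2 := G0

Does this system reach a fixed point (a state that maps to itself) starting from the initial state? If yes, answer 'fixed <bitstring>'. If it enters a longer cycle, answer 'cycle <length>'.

Step 0: 101
Step 1: G0=NOT G2=NOT 1=0 G1=G2=1 G2=G0=1 -> 011
Step 2: G0=NOT G2=NOT 1=0 G1=G2=1 G2=G0=0 -> 010
Step 3: G0=NOT G2=NOT 0=1 G1=G2=0 G2=G0=0 -> 100
Step 4: G0=NOT G2=NOT 0=1 G1=G2=0 G2=G0=1 -> 101
Cycle of length 4 starting at step 0 -> no fixed point

Answer: cycle 4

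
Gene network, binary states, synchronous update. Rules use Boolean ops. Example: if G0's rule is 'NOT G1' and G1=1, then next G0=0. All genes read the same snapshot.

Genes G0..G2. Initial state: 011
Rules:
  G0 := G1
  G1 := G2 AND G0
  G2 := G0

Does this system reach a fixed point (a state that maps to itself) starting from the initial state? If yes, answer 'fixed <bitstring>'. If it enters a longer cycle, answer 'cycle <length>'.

Answer: fixed 000

Derivation:
Step 0: 011
Step 1: G0=G1=1 G1=G2&G0=1&0=0 G2=G0=0 -> 100
Step 2: G0=G1=0 G1=G2&G0=0&1=0 G2=G0=1 -> 001
Step 3: G0=G1=0 G1=G2&G0=1&0=0 G2=G0=0 -> 000
Step 4: G0=G1=0 G1=G2&G0=0&0=0 G2=G0=0 -> 000
Fixed point reached at step 3: 000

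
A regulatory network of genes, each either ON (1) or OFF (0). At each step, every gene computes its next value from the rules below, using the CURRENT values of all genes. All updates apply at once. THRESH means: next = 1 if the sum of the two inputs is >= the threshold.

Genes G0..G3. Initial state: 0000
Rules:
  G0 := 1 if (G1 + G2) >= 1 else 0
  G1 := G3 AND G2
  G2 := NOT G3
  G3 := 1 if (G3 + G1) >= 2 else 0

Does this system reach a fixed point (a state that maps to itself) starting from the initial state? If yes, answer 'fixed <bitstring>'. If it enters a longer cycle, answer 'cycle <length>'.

Answer: fixed 1010

Derivation:
Step 0: 0000
Step 1: G0=(0+0>=1)=0 G1=G3&G2=0&0=0 G2=NOT G3=NOT 0=1 G3=(0+0>=2)=0 -> 0010
Step 2: G0=(0+1>=1)=1 G1=G3&G2=0&1=0 G2=NOT G3=NOT 0=1 G3=(0+0>=2)=0 -> 1010
Step 3: G0=(0+1>=1)=1 G1=G3&G2=0&1=0 G2=NOT G3=NOT 0=1 G3=(0+0>=2)=0 -> 1010
Fixed point reached at step 2: 1010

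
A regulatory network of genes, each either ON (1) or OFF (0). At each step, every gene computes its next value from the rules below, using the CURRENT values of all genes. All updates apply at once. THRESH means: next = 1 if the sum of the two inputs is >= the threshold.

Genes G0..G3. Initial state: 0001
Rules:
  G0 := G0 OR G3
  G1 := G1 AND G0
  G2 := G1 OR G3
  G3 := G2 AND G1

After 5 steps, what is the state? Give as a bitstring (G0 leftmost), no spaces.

Step 1: G0=G0|G3=0|1=1 G1=G1&G0=0&0=0 G2=G1|G3=0|1=1 G3=G2&G1=0&0=0 -> 1010
Step 2: G0=G0|G3=1|0=1 G1=G1&G0=0&1=0 G2=G1|G3=0|0=0 G3=G2&G1=1&0=0 -> 1000
Step 3: G0=G0|G3=1|0=1 G1=G1&G0=0&1=0 G2=G1|G3=0|0=0 G3=G2&G1=0&0=0 -> 1000
Step 4: G0=G0|G3=1|0=1 G1=G1&G0=0&1=0 G2=G1|G3=0|0=0 G3=G2&G1=0&0=0 -> 1000
Step 5: G0=G0|G3=1|0=1 G1=G1&G0=0&1=0 G2=G1|G3=0|0=0 G3=G2&G1=0&0=0 -> 1000

1000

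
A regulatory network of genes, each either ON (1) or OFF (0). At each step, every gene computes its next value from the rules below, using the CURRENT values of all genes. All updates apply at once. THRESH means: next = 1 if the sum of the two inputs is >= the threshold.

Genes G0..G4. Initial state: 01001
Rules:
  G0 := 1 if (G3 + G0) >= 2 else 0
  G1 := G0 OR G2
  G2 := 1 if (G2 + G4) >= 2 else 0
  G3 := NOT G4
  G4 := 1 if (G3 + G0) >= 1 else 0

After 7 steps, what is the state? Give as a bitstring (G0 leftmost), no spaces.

Step 1: G0=(0+0>=2)=0 G1=G0|G2=0|0=0 G2=(0+1>=2)=0 G3=NOT G4=NOT 1=0 G4=(0+0>=1)=0 -> 00000
Step 2: G0=(0+0>=2)=0 G1=G0|G2=0|0=0 G2=(0+0>=2)=0 G3=NOT G4=NOT 0=1 G4=(0+0>=1)=0 -> 00010
Step 3: G0=(1+0>=2)=0 G1=G0|G2=0|0=0 G2=(0+0>=2)=0 G3=NOT G4=NOT 0=1 G4=(1+0>=1)=1 -> 00011
Step 4: G0=(1+0>=2)=0 G1=G0|G2=0|0=0 G2=(0+1>=2)=0 G3=NOT G4=NOT 1=0 G4=(1+0>=1)=1 -> 00001
Step 5: G0=(0+0>=2)=0 G1=G0|G2=0|0=0 G2=(0+1>=2)=0 G3=NOT G4=NOT 1=0 G4=(0+0>=1)=0 -> 00000
Step 6: G0=(0+0>=2)=0 G1=G0|G2=0|0=0 G2=(0+0>=2)=0 G3=NOT G4=NOT 0=1 G4=(0+0>=1)=0 -> 00010
Step 7: G0=(1+0>=2)=0 G1=G0|G2=0|0=0 G2=(0+0>=2)=0 G3=NOT G4=NOT 0=1 G4=(1+0>=1)=1 -> 00011

00011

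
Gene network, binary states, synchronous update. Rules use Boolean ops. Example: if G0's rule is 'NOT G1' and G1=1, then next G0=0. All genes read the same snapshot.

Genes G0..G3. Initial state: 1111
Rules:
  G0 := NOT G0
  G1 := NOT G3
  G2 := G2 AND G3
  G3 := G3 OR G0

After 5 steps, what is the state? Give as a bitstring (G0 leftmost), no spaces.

Step 1: G0=NOT G0=NOT 1=0 G1=NOT G3=NOT 1=0 G2=G2&G3=1&1=1 G3=G3|G0=1|1=1 -> 0011
Step 2: G0=NOT G0=NOT 0=1 G1=NOT G3=NOT 1=0 G2=G2&G3=1&1=1 G3=G3|G0=1|0=1 -> 1011
Step 3: G0=NOT G0=NOT 1=0 G1=NOT G3=NOT 1=0 G2=G2&G3=1&1=1 G3=G3|G0=1|1=1 -> 0011
Step 4: G0=NOT G0=NOT 0=1 G1=NOT G3=NOT 1=0 G2=G2&G3=1&1=1 G3=G3|G0=1|0=1 -> 1011
Step 5: G0=NOT G0=NOT 1=0 G1=NOT G3=NOT 1=0 G2=G2&G3=1&1=1 G3=G3|G0=1|1=1 -> 0011

0011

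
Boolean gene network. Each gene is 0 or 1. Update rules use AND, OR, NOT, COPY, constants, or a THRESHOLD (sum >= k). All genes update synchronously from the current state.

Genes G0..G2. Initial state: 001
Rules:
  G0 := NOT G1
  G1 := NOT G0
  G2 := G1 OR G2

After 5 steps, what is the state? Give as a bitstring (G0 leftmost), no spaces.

Step 1: G0=NOT G1=NOT 0=1 G1=NOT G0=NOT 0=1 G2=G1|G2=0|1=1 -> 111
Step 2: G0=NOT G1=NOT 1=0 G1=NOT G0=NOT 1=0 G2=G1|G2=1|1=1 -> 001
Step 3: G0=NOT G1=NOT 0=1 G1=NOT G0=NOT 0=1 G2=G1|G2=0|1=1 -> 111
Step 4: G0=NOT G1=NOT 1=0 G1=NOT G0=NOT 1=0 G2=G1|G2=1|1=1 -> 001
Step 5: G0=NOT G1=NOT 0=1 G1=NOT G0=NOT 0=1 G2=G1|G2=0|1=1 -> 111

111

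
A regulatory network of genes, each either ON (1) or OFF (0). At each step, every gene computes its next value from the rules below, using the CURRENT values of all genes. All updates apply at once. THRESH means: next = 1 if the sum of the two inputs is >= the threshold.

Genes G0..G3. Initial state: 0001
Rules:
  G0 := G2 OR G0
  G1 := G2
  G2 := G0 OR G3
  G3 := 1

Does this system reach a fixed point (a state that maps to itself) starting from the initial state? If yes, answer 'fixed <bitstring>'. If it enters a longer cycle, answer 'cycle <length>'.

Answer: fixed 1111

Derivation:
Step 0: 0001
Step 1: G0=G2|G0=0|0=0 G1=G2=0 G2=G0|G3=0|1=1 G3=1(const) -> 0011
Step 2: G0=G2|G0=1|0=1 G1=G2=1 G2=G0|G3=0|1=1 G3=1(const) -> 1111
Step 3: G0=G2|G0=1|1=1 G1=G2=1 G2=G0|G3=1|1=1 G3=1(const) -> 1111
Fixed point reached at step 2: 1111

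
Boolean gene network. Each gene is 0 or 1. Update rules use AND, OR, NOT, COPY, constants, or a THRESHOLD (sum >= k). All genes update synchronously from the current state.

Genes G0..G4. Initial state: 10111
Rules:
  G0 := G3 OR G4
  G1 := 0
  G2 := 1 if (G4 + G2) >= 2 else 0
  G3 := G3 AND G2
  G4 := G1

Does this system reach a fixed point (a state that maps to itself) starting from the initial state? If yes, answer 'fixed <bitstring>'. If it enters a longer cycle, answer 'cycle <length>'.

Answer: fixed 00000

Derivation:
Step 0: 10111
Step 1: G0=G3|G4=1|1=1 G1=0(const) G2=(1+1>=2)=1 G3=G3&G2=1&1=1 G4=G1=0 -> 10110
Step 2: G0=G3|G4=1|0=1 G1=0(const) G2=(0+1>=2)=0 G3=G3&G2=1&1=1 G4=G1=0 -> 10010
Step 3: G0=G3|G4=1|0=1 G1=0(const) G2=(0+0>=2)=0 G3=G3&G2=1&0=0 G4=G1=0 -> 10000
Step 4: G0=G3|G4=0|0=0 G1=0(const) G2=(0+0>=2)=0 G3=G3&G2=0&0=0 G4=G1=0 -> 00000
Step 5: G0=G3|G4=0|0=0 G1=0(const) G2=(0+0>=2)=0 G3=G3&G2=0&0=0 G4=G1=0 -> 00000
Fixed point reached at step 4: 00000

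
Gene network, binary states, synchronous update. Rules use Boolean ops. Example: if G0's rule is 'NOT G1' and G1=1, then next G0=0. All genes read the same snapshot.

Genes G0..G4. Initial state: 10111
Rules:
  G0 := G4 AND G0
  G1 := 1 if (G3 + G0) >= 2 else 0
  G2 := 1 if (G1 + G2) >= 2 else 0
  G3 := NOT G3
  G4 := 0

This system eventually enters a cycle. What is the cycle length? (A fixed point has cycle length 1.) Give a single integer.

Answer: 2

Derivation:
Step 0: 10111
Step 1: G0=G4&G0=1&1=1 G1=(1+1>=2)=1 G2=(0+1>=2)=0 G3=NOT G3=NOT 1=0 G4=0(const) -> 11000
Step 2: G0=G4&G0=0&1=0 G1=(0+1>=2)=0 G2=(1+0>=2)=0 G3=NOT G3=NOT 0=1 G4=0(const) -> 00010
Step 3: G0=G4&G0=0&0=0 G1=(1+0>=2)=0 G2=(0+0>=2)=0 G3=NOT G3=NOT 1=0 G4=0(const) -> 00000
Step 4: G0=G4&G0=0&0=0 G1=(0+0>=2)=0 G2=(0+0>=2)=0 G3=NOT G3=NOT 0=1 G4=0(const) -> 00010
State from step 4 equals state from step 2 -> cycle length 2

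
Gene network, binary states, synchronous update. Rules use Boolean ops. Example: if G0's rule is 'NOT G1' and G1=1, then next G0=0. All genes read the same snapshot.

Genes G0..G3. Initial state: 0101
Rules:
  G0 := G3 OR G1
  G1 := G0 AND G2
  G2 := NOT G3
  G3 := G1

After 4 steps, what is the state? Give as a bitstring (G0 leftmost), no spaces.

Step 1: G0=G3|G1=1|1=1 G1=G0&G2=0&0=0 G2=NOT G3=NOT 1=0 G3=G1=1 -> 1001
Step 2: G0=G3|G1=1|0=1 G1=G0&G2=1&0=0 G2=NOT G3=NOT 1=0 G3=G1=0 -> 1000
Step 3: G0=G3|G1=0|0=0 G1=G0&G2=1&0=0 G2=NOT G3=NOT 0=1 G3=G1=0 -> 0010
Step 4: G0=G3|G1=0|0=0 G1=G0&G2=0&1=0 G2=NOT G3=NOT 0=1 G3=G1=0 -> 0010

0010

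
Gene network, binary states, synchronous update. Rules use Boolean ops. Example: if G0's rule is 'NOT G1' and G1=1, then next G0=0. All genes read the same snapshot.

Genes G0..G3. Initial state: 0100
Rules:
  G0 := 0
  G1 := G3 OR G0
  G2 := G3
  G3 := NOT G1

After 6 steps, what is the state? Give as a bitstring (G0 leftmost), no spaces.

Step 1: G0=0(const) G1=G3|G0=0|0=0 G2=G3=0 G3=NOT G1=NOT 1=0 -> 0000
Step 2: G0=0(const) G1=G3|G0=0|0=0 G2=G3=0 G3=NOT G1=NOT 0=1 -> 0001
Step 3: G0=0(const) G1=G3|G0=1|0=1 G2=G3=1 G3=NOT G1=NOT 0=1 -> 0111
Step 4: G0=0(const) G1=G3|G0=1|0=1 G2=G3=1 G3=NOT G1=NOT 1=0 -> 0110
Step 5: G0=0(const) G1=G3|G0=0|0=0 G2=G3=0 G3=NOT G1=NOT 1=0 -> 0000
Step 6: G0=0(const) G1=G3|G0=0|0=0 G2=G3=0 G3=NOT G1=NOT 0=1 -> 0001

0001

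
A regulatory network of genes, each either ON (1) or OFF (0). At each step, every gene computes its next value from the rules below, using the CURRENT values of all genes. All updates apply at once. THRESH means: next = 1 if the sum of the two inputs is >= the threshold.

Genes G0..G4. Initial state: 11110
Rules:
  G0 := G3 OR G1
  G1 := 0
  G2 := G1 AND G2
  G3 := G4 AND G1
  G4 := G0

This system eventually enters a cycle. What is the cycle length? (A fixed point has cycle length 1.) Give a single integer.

Answer: 1

Derivation:
Step 0: 11110
Step 1: G0=G3|G1=1|1=1 G1=0(const) G2=G1&G2=1&1=1 G3=G4&G1=0&1=0 G4=G0=1 -> 10101
Step 2: G0=G3|G1=0|0=0 G1=0(const) G2=G1&G2=0&1=0 G3=G4&G1=1&0=0 G4=G0=1 -> 00001
Step 3: G0=G3|G1=0|0=0 G1=0(const) G2=G1&G2=0&0=0 G3=G4&G1=1&0=0 G4=G0=0 -> 00000
Step 4: G0=G3|G1=0|0=0 G1=0(const) G2=G1&G2=0&0=0 G3=G4&G1=0&0=0 G4=G0=0 -> 00000
State from step 4 equals state from step 3 -> cycle length 1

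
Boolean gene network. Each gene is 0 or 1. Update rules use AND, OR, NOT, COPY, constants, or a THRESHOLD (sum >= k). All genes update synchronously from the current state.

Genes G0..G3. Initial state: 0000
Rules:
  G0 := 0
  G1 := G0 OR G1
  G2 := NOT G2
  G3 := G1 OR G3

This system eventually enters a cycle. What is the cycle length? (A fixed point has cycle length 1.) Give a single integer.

Step 0: 0000
Step 1: G0=0(const) G1=G0|G1=0|0=0 G2=NOT G2=NOT 0=1 G3=G1|G3=0|0=0 -> 0010
Step 2: G0=0(const) G1=G0|G1=0|0=0 G2=NOT G2=NOT 1=0 G3=G1|G3=0|0=0 -> 0000
State from step 2 equals state from step 0 -> cycle length 2

Answer: 2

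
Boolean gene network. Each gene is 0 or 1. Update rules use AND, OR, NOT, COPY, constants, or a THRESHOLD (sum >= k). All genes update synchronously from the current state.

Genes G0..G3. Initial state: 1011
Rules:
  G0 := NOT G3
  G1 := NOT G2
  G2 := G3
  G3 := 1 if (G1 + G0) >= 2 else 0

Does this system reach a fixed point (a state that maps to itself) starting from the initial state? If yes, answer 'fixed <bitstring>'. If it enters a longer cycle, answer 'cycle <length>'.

Answer: cycle 5

Derivation:
Step 0: 1011
Step 1: G0=NOT G3=NOT 1=0 G1=NOT G2=NOT 1=0 G2=G3=1 G3=(0+1>=2)=0 -> 0010
Step 2: G0=NOT G3=NOT 0=1 G1=NOT G2=NOT 1=0 G2=G3=0 G3=(0+0>=2)=0 -> 1000
Step 3: G0=NOT G3=NOT 0=1 G1=NOT G2=NOT 0=1 G2=G3=0 G3=(0+1>=2)=0 -> 1100
Step 4: G0=NOT G3=NOT 0=1 G1=NOT G2=NOT 0=1 G2=G3=0 G3=(1+1>=2)=1 -> 1101
Step 5: G0=NOT G3=NOT 1=0 G1=NOT G2=NOT 0=1 G2=G3=1 G3=(1+1>=2)=1 -> 0111
Step 6: G0=NOT G3=NOT 1=0 G1=NOT G2=NOT 1=0 G2=G3=1 G3=(1+0>=2)=0 -> 0010
Cycle of length 5 starting at step 1 -> no fixed point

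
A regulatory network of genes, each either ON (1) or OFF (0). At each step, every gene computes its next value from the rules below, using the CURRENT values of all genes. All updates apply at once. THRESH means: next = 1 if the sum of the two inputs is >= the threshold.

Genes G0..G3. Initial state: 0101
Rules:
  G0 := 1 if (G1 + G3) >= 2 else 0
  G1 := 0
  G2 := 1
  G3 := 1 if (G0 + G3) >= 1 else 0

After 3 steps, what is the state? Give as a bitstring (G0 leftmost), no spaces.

Step 1: G0=(1+1>=2)=1 G1=0(const) G2=1(const) G3=(0+1>=1)=1 -> 1011
Step 2: G0=(0+1>=2)=0 G1=0(const) G2=1(const) G3=(1+1>=1)=1 -> 0011
Step 3: G0=(0+1>=2)=0 G1=0(const) G2=1(const) G3=(0+1>=1)=1 -> 0011

0011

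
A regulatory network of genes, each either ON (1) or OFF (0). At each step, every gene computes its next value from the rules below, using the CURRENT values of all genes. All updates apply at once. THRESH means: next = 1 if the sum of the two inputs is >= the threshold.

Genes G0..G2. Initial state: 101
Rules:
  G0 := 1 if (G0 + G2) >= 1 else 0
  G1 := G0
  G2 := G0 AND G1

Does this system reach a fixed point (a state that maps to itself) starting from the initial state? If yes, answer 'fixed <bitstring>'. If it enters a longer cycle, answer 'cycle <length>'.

Step 0: 101
Step 1: G0=(1+1>=1)=1 G1=G0=1 G2=G0&G1=1&0=0 -> 110
Step 2: G0=(1+0>=1)=1 G1=G0=1 G2=G0&G1=1&1=1 -> 111
Step 3: G0=(1+1>=1)=1 G1=G0=1 G2=G0&G1=1&1=1 -> 111
Fixed point reached at step 2: 111

Answer: fixed 111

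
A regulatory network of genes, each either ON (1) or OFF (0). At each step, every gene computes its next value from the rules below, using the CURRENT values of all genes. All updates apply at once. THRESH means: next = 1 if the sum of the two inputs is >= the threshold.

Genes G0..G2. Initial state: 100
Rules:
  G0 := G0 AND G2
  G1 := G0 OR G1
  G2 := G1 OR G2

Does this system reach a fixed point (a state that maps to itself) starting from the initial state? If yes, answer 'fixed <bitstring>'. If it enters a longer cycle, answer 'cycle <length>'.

Answer: fixed 011

Derivation:
Step 0: 100
Step 1: G0=G0&G2=1&0=0 G1=G0|G1=1|0=1 G2=G1|G2=0|0=0 -> 010
Step 2: G0=G0&G2=0&0=0 G1=G0|G1=0|1=1 G2=G1|G2=1|0=1 -> 011
Step 3: G0=G0&G2=0&1=0 G1=G0|G1=0|1=1 G2=G1|G2=1|1=1 -> 011
Fixed point reached at step 2: 011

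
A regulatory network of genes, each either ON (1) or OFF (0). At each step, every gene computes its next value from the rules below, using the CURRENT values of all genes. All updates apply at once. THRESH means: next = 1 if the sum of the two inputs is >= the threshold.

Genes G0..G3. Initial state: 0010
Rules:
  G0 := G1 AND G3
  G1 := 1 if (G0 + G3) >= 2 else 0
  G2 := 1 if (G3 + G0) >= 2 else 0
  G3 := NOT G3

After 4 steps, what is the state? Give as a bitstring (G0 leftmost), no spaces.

Step 1: G0=G1&G3=0&0=0 G1=(0+0>=2)=0 G2=(0+0>=2)=0 G3=NOT G3=NOT 0=1 -> 0001
Step 2: G0=G1&G3=0&1=0 G1=(0+1>=2)=0 G2=(1+0>=2)=0 G3=NOT G3=NOT 1=0 -> 0000
Step 3: G0=G1&G3=0&0=0 G1=(0+0>=2)=0 G2=(0+0>=2)=0 G3=NOT G3=NOT 0=1 -> 0001
Step 4: G0=G1&G3=0&1=0 G1=(0+1>=2)=0 G2=(1+0>=2)=0 G3=NOT G3=NOT 1=0 -> 0000

0000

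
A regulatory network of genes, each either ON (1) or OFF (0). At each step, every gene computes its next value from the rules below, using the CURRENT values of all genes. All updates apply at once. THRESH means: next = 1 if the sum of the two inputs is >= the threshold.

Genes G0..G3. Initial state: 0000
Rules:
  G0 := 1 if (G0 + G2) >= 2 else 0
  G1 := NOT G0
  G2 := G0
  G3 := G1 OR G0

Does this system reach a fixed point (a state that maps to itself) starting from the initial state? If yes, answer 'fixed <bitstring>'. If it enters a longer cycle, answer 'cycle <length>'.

Answer: fixed 0101

Derivation:
Step 0: 0000
Step 1: G0=(0+0>=2)=0 G1=NOT G0=NOT 0=1 G2=G0=0 G3=G1|G0=0|0=0 -> 0100
Step 2: G0=(0+0>=2)=0 G1=NOT G0=NOT 0=1 G2=G0=0 G3=G1|G0=1|0=1 -> 0101
Step 3: G0=(0+0>=2)=0 G1=NOT G0=NOT 0=1 G2=G0=0 G3=G1|G0=1|0=1 -> 0101
Fixed point reached at step 2: 0101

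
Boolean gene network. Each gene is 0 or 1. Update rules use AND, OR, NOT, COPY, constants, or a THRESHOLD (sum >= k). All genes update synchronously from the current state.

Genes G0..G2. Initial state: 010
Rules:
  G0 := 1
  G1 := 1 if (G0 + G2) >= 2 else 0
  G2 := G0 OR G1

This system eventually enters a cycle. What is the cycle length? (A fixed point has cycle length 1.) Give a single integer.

Step 0: 010
Step 1: G0=1(const) G1=(0+0>=2)=0 G2=G0|G1=0|1=1 -> 101
Step 2: G0=1(const) G1=(1+1>=2)=1 G2=G0|G1=1|0=1 -> 111
Step 3: G0=1(const) G1=(1+1>=2)=1 G2=G0|G1=1|1=1 -> 111
State from step 3 equals state from step 2 -> cycle length 1

Answer: 1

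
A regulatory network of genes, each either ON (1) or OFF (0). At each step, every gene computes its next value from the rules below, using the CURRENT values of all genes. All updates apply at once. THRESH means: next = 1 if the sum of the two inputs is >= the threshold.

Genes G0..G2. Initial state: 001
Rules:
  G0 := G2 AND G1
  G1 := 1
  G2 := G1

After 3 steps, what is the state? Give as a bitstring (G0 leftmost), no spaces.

Step 1: G0=G2&G1=1&0=0 G1=1(const) G2=G1=0 -> 010
Step 2: G0=G2&G1=0&1=0 G1=1(const) G2=G1=1 -> 011
Step 3: G0=G2&G1=1&1=1 G1=1(const) G2=G1=1 -> 111

111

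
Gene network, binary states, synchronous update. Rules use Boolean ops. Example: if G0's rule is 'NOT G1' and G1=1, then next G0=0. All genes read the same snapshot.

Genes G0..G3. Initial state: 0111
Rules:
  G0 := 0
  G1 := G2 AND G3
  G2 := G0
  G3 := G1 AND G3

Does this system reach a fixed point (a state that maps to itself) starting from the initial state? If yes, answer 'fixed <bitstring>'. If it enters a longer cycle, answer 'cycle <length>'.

Step 0: 0111
Step 1: G0=0(const) G1=G2&G3=1&1=1 G2=G0=0 G3=G1&G3=1&1=1 -> 0101
Step 2: G0=0(const) G1=G2&G3=0&1=0 G2=G0=0 G3=G1&G3=1&1=1 -> 0001
Step 3: G0=0(const) G1=G2&G3=0&1=0 G2=G0=0 G3=G1&G3=0&1=0 -> 0000
Step 4: G0=0(const) G1=G2&G3=0&0=0 G2=G0=0 G3=G1&G3=0&0=0 -> 0000
Fixed point reached at step 3: 0000

Answer: fixed 0000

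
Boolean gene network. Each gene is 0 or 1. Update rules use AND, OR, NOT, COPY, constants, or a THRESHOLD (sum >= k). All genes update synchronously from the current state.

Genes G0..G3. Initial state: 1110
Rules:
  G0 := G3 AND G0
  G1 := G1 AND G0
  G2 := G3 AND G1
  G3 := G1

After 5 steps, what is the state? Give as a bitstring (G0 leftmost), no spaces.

Step 1: G0=G3&G0=0&1=0 G1=G1&G0=1&1=1 G2=G3&G1=0&1=0 G3=G1=1 -> 0101
Step 2: G0=G3&G0=1&0=0 G1=G1&G0=1&0=0 G2=G3&G1=1&1=1 G3=G1=1 -> 0011
Step 3: G0=G3&G0=1&0=0 G1=G1&G0=0&0=0 G2=G3&G1=1&0=0 G3=G1=0 -> 0000
Step 4: G0=G3&G0=0&0=0 G1=G1&G0=0&0=0 G2=G3&G1=0&0=0 G3=G1=0 -> 0000
Step 5: G0=G3&G0=0&0=0 G1=G1&G0=0&0=0 G2=G3&G1=0&0=0 G3=G1=0 -> 0000

0000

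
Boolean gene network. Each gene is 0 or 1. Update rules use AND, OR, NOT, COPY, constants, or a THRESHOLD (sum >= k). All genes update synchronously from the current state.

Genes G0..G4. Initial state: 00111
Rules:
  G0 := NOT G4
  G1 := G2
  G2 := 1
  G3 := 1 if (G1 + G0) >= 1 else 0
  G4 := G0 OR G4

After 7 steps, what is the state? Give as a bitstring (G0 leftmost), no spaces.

Step 1: G0=NOT G4=NOT 1=0 G1=G2=1 G2=1(const) G3=(0+0>=1)=0 G4=G0|G4=0|1=1 -> 01101
Step 2: G0=NOT G4=NOT 1=0 G1=G2=1 G2=1(const) G3=(1+0>=1)=1 G4=G0|G4=0|1=1 -> 01111
Step 3: G0=NOT G4=NOT 1=0 G1=G2=1 G2=1(const) G3=(1+0>=1)=1 G4=G0|G4=0|1=1 -> 01111
Step 4: G0=NOT G4=NOT 1=0 G1=G2=1 G2=1(const) G3=(1+0>=1)=1 G4=G0|G4=0|1=1 -> 01111
Step 5: G0=NOT G4=NOT 1=0 G1=G2=1 G2=1(const) G3=(1+0>=1)=1 G4=G0|G4=0|1=1 -> 01111
Step 6: G0=NOT G4=NOT 1=0 G1=G2=1 G2=1(const) G3=(1+0>=1)=1 G4=G0|G4=0|1=1 -> 01111
Step 7: G0=NOT G4=NOT 1=0 G1=G2=1 G2=1(const) G3=(1+0>=1)=1 G4=G0|G4=0|1=1 -> 01111

01111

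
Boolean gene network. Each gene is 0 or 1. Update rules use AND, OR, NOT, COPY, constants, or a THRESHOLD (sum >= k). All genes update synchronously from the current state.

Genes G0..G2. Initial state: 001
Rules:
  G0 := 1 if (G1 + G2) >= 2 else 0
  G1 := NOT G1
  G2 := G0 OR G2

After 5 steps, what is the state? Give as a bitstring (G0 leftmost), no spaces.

Step 1: G0=(0+1>=2)=0 G1=NOT G1=NOT 0=1 G2=G0|G2=0|1=1 -> 011
Step 2: G0=(1+1>=2)=1 G1=NOT G1=NOT 1=0 G2=G0|G2=0|1=1 -> 101
Step 3: G0=(0+1>=2)=0 G1=NOT G1=NOT 0=1 G2=G0|G2=1|1=1 -> 011
Step 4: G0=(1+1>=2)=1 G1=NOT G1=NOT 1=0 G2=G0|G2=0|1=1 -> 101
Step 5: G0=(0+1>=2)=0 G1=NOT G1=NOT 0=1 G2=G0|G2=1|1=1 -> 011

011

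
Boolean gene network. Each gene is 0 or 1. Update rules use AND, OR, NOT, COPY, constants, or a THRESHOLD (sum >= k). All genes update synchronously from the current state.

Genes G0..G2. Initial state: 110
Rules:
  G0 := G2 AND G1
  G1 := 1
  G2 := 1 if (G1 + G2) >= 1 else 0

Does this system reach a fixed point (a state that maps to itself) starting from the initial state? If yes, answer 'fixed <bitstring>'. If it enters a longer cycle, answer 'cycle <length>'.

Answer: fixed 111

Derivation:
Step 0: 110
Step 1: G0=G2&G1=0&1=0 G1=1(const) G2=(1+0>=1)=1 -> 011
Step 2: G0=G2&G1=1&1=1 G1=1(const) G2=(1+1>=1)=1 -> 111
Step 3: G0=G2&G1=1&1=1 G1=1(const) G2=(1+1>=1)=1 -> 111
Fixed point reached at step 2: 111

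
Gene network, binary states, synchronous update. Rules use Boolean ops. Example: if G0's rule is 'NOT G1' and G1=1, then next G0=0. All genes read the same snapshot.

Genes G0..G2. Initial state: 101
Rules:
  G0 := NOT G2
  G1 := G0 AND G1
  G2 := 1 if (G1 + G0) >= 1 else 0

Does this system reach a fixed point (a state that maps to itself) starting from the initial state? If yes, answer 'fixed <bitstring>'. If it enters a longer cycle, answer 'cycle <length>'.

Step 0: 101
Step 1: G0=NOT G2=NOT 1=0 G1=G0&G1=1&0=0 G2=(0+1>=1)=1 -> 001
Step 2: G0=NOT G2=NOT 1=0 G1=G0&G1=0&0=0 G2=(0+0>=1)=0 -> 000
Step 3: G0=NOT G2=NOT 0=1 G1=G0&G1=0&0=0 G2=(0+0>=1)=0 -> 100
Step 4: G0=NOT G2=NOT 0=1 G1=G0&G1=1&0=0 G2=(0+1>=1)=1 -> 101
Cycle of length 4 starting at step 0 -> no fixed point

Answer: cycle 4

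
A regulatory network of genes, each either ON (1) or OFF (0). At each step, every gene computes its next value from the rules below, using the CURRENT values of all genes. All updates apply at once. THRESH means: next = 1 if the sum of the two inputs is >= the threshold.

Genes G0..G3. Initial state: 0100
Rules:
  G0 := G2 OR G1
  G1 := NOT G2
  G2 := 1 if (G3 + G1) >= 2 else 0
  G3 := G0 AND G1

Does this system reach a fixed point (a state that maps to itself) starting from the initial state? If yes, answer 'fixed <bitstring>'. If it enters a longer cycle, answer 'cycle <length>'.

Step 0: 0100
Step 1: G0=G2|G1=0|1=1 G1=NOT G2=NOT 0=1 G2=(0+1>=2)=0 G3=G0&G1=0&1=0 -> 1100
Step 2: G0=G2|G1=0|1=1 G1=NOT G2=NOT 0=1 G2=(0+1>=2)=0 G3=G0&G1=1&1=1 -> 1101
Step 3: G0=G2|G1=0|1=1 G1=NOT G2=NOT 0=1 G2=(1+1>=2)=1 G3=G0&G1=1&1=1 -> 1111
Step 4: G0=G2|G1=1|1=1 G1=NOT G2=NOT 1=0 G2=(1+1>=2)=1 G3=G0&G1=1&1=1 -> 1011
Step 5: G0=G2|G1=1|0=1 G1=NOT G2=NOT 1=0 G2=(1+0>=2)=0 G3=G0&G1=1&0=0 -> 1000
Step 6: G0=G2|G1=0|0=0 G1=NOT G2=NOT 0=1 G2=(0+0>=2)=0 G3=G0&G1=1&0=0 -> 0100
Cycle of length 6 starting at step 0 -> no fixed point

Answer: cycle 6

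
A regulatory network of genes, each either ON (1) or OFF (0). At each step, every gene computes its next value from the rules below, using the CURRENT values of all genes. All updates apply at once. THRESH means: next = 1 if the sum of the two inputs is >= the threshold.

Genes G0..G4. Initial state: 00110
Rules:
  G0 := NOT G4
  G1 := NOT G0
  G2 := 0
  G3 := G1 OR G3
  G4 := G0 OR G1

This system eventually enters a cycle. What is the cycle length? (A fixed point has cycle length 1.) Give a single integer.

Step 0: 00110
Step 1: G0=NOT G4=NOT 0=1 G1=NOT G0=NOT 0=1 G2=0(const) G3=G1|G3=0|1=1 G4=G0|G1=0|0=0 -> 11010
Step 2: G0=NOT G4=NOT 0=1 G1=NOT G0=NOT 1=0 G2=0(const) G3=G1|G3=1|1=1 G4=G0|G1=1|1=1 -> 10011
Step 3: G0=NOT G4=NOT 1=0 G1=NOT G0=NOT 1=0 G2=0(const) G3=G1|G3=0|1=1 G4=G0|G1=1|0=1 -> 00011
Step 4: G0=NOT G4=NOT 1=0 G1=NOT G0=NOT 0=1 G2=0(const) G3=G1|G3=0|1=1 G4=G0|G1=0|0=0 -> 01010
Step 5: G0=NOT G4=NOT 0=1 G1=NOT G0=NOT 0=1 G2=0(const) G3=G1|G3=1|1=1 G4=G0|G1=0|1=1 -> 11011
Step 6: G0=NOT G4=NOT 1=0 G1=NOT G0=NOT 1=0 G2=0(const) G3=G1|G3=1|1=1 G4=G0|G1=1|1=1 -> 00011
State from step 6 equals state from step 3 -> cycle length 3

Answer: 3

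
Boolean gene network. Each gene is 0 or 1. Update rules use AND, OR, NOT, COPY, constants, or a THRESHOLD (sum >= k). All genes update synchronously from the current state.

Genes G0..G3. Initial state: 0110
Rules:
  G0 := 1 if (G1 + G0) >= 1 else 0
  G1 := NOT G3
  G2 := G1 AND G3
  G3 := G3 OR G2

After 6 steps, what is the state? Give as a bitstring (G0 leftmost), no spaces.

Step 1: G0=(1+0>=1)=1 G1=NOT G3=NOT 0=1 G2=G1&G3=1&0=0 G3=G3|G2=0|1=1 -> 1101
Step 2: G0=(1+1>=1)=1 G1=NOT G3=NOT 1=0 G2=G1&G3=1&1=1 G3=G3|G2=1|0=1 -> 1011
Step 3: G0=(0+1>=1)=1 G1=NOT G3=NOT 1=0 G2=G1&G3=0&1=0 G3=G3|G2=1|1=1 -> 1001
Step 4: G0=(0+1>=1)=1 G1=NOT G3=NOT 1=0 G2=G1&G3=0&1=0 G3=G3|G2=1|0=1 -> 1001
Step 5: G0=(0+1>=1)=1 G1=NOT G3=NOT 1=0 G2=G1&G3=0&1=0 G3=G3|G2=1|0=1 -> 1001
Step 6: G0=(0+1>=1)=1 G1=NOT G3=NOT 1=0 G2=G1&G3=0&1=0 G3=G3|G2=1|0=1 -> 1001

1001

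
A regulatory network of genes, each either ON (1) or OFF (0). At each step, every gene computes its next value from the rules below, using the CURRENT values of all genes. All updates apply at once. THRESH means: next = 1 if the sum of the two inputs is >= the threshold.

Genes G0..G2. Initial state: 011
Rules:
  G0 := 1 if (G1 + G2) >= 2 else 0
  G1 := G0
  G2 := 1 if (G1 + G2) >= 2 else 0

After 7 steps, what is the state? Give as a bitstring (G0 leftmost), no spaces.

Step 1: G0=(1+1>=2)=1 G1=G0=0 G2=(1+1>=2)=1 -> 101
Step 2: G0=(0+1>=2)=0 G1=G0=1 G2=(0+1>=2)=0 -> 010
Step 3: G0=(1+0>=2)=0 G1=G0=0 G2=(1+0>=2)=0 -> 000
Step 4: G0=(0+0>=2)=0 G1=G0=0 G2=(0+0>=2)=0 -> 000
Step 5: G0=(0+0>=2)=0 G1=G0=0 G2=(0+0>=2)=0 -> 000
Step 6: G0=(0+0>=2)=0 G1=G0=0 G2=(0+0>=2)=0 -> 000
Step 7: G0=(0+0>=2)=0 G1=G0=0 G2=(0+0>=2)=0 -> 000

000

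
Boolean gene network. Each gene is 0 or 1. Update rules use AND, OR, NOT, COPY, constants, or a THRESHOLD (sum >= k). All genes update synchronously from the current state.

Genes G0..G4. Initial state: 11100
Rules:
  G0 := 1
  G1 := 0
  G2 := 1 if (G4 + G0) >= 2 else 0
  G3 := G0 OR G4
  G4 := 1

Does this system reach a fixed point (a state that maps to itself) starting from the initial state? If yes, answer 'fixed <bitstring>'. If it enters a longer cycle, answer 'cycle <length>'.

Step 0: 11100
Step 1: G0=1(const) G1=0(const) G2=(0+1>=2)=0 G3=G0|G4=1|0=1 G4=1(const) -> 10011
Step 2: G0=1(const) G1=0(const) G2=(1+1>=2)=1 G3=G0|G4=1|1=1 G4=1(const) -> 10111
Step 3: G0=1(const) G1=0(const) G2=(1+1>=2)=1 G3=G0|G4=1|1=1 G4=1(const) -> 10111
Fixed point reached at step 2: 10111

Answer: fixed 10111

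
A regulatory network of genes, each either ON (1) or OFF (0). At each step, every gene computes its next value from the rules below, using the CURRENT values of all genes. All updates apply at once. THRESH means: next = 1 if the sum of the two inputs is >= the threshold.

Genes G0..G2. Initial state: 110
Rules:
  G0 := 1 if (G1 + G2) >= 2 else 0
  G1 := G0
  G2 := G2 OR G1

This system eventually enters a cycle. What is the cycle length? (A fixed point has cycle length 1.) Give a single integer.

Answer: 2

Derivation:
Step 0: 110
Step 1: G0=(1+0>=2)=0 G1=G0=1 G2=G2|G1=0|1=1 -> 011
Step 2: G0=(1+1>=2)=1 G1=G0=0 G2=G2|G1=1|1=1 -> 101
Step 3: G0=(0+1>=2)=0 G1=G0=1 G2=G2|G1=1|0=1 -> 011
State from step 3 equals state from step 1 -> cycle length 2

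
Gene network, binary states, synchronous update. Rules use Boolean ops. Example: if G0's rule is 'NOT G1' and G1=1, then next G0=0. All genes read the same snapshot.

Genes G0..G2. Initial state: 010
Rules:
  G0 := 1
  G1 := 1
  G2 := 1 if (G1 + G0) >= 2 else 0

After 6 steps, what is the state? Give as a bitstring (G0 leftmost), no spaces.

Step 1: G0=1(const) G1=1(const) G2=(1+0>=2)=0 -> 110
Step 2: G0=1(const) G1=1(const) G2=(1+1>=2)=1 -> 111
Step 3: G0=1(const) G1=1(const) G2=(1+1>=2)=1 -> 111
Step 4: G0=1(const) G1=1(const) G2=(1+1>=2)=1 -> 111
Step 5: G0=1(const) G1=1(const) G2=(1+1>=2)=1 -> 111
Step 6: G0=1(const) G1=1(const) G2=(1+1>=2)=1 -> 111

111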